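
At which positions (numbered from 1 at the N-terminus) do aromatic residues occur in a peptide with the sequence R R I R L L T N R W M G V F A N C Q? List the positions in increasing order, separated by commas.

Phenylalanine (F), tryptophan (W), and tyrosine (Y) have aromatic ring side chains.
Matching residues: W10, F14.

10, 14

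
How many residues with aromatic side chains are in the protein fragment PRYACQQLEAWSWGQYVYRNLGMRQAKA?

5

Phenylalanine (F), tryptophan (W), and tyrosine (Y) have aromatic ring side chains.
Matching residues: Y3, W11, W13, Y16, Y18.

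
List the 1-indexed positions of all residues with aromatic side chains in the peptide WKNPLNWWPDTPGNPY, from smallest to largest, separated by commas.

1, 7, 8, 16

The aromatic amino acids are Phe (F, benzyl), Trp (W, indole), and Tyr (Y, phenol).
Matching residues: W1, W7, W8, Y16.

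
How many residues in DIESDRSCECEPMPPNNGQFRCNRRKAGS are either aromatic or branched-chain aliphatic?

2

Aromatic: F, W, Y. Branched-chain aliphatic: I, L, V.
Aromatic residues here: F20 (1).
Branched-chain aliphatic residues here: I2 (1).
The two groups share no amino acid, so total = 1 + 1 = 2.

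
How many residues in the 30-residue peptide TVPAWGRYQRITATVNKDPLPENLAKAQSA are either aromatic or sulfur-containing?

2

Aromatic: F, W, Y. Sulfur-containing: C, M.
Aromatic residues here: W5, Y8 (2).
Sulfur-containing residues here: none (0).
The two groups share no amino acid, so total = 2 + 0 = 2.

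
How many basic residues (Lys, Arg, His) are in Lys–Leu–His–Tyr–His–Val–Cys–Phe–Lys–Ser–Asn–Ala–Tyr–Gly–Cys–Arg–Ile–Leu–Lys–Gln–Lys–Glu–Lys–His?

Matching residues: Lys1, His3, His5, Lys9, Arg16, Lys19, Lys21, Lys23, His24.

9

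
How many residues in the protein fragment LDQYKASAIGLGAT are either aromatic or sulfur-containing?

1

Aromatic: F, W, Y. Sulfur-containing: C, M.
Aromatic residues here: Y4 (1).
Sulfur-containing residues here: none (0).
The two groups share no amino acid, so total = 1 + 0 = 1.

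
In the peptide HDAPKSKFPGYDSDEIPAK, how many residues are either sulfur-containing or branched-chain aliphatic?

1

Sulfur-containing: C, M. Branched-chain aliphatic: I, L, V.
Sulfur-containing residues here: none (0).
Branched-chain aliphatic residues here: I16 (1).
The two groups share no amino acid, so total = 0 + 1 = 1.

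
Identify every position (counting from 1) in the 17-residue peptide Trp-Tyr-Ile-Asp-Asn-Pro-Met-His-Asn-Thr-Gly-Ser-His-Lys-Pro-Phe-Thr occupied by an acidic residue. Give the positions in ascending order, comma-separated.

The acidic residues are Asp (D) and Glu (E), whose side chains end in a carboxylate group.
Matching residues: Asp4.

4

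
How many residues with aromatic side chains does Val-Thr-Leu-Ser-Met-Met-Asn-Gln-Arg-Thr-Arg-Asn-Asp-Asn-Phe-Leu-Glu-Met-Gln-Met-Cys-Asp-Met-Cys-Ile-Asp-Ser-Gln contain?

1

The aromatic amino acids are Phe (F, benzyl), Trp (W, indole), and Tyr (Y, phenol).
Matching residues: Phe15.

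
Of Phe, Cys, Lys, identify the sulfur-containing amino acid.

Only Cys (C) and Met (M) have a sulfur atom in the side chain.
Of the listed options, only Cys belongs to this group.

Cys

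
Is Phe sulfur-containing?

Cysteine (C, thiol) and methionine (M, thioether) are the two sulfur-containing amino acids.
Phenylalanine is not in this group.

No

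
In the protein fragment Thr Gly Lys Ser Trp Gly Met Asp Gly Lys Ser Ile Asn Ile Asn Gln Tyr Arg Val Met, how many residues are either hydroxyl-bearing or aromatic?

Hydroxyl-bearing: S, T, Y. Aromatic: F, W, Y.
Hydroxyl-bearing residues here: Thr1, Ser4, Ser11, Tyr17 (4).
Aromatic residues here: Trp5, Tyr17 (2).
Y is in both groups, so the 1 Y residue must not be double-counted.
Total = 4 + 2 − 1 = 5.

5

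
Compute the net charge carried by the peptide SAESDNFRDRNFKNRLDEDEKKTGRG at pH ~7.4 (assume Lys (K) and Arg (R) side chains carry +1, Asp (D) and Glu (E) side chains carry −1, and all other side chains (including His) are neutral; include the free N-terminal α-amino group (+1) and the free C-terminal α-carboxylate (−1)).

Positive (K, R): R8, R10, K13, R15, K21, K22, R25 → +7.
Negative (D, E): E3, D5, D9, D17, E18, D19, E20 → −7.
The N-terminus (+1) and C-terminus (−1) cancel.
Net charge = (+7) + (−7) = 0.

0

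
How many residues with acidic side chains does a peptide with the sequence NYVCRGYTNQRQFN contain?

0

Only D (aspartate) and E (glutamate) carry a side-chain carboxylic acid.
None of the 14 residues belong to this group.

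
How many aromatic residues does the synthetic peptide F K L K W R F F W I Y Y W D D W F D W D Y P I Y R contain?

13

F, W, and Y each carry an aromatic ring on the side chain.
Matching residues: F1, W5, F7, F8, W9, Y11, Y12, W13, W16, F17, W19, Y21, Y24.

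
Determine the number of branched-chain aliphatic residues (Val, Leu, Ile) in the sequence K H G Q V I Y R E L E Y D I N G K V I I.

Matching residues: V5, I6, L10, I14, V18, I19, I20.

7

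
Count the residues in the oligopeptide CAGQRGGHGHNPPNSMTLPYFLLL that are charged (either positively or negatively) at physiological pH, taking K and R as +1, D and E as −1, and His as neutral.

Charged side chains at pH ~7.4: K, R (positive); D, E (negative).
Matching residues: R5.

1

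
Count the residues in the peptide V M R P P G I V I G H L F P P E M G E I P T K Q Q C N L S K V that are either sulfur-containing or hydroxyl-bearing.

5

Sulfur-containing: C, M. Hydroxyl-bearing: S, T, Y.
Sulfur-containing residues here: M2, M17, C26 (3).
Hydroxyl-bearing residues here: T22, S29 (2).
The two groups share no amino acid, so total = 3 + 2 = 5.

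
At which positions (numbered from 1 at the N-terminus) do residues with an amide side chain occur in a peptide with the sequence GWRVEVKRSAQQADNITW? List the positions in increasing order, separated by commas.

11, 12, 15

Only N (asparagine) and Q (glutamine) carry a side-chain carboxamide.
Matching residues: Q11, Q12, N15.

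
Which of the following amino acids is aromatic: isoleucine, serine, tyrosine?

tyrosine

F, W, and Y each carry an aromatic ring on the side chain.
Of the listed options, only tyrosine belongs to this group.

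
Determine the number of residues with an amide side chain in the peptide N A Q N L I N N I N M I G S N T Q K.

Only N (asparagine) and Q (glutamine) carry a side-chain carboxamide.
Matching residues: N1, Q3, N4, N7, N8, N10, N15, Q17.

8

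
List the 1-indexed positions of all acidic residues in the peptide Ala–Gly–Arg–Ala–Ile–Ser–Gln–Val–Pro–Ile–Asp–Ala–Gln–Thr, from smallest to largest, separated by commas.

Only D (aspartate) and E (glutamate) carry a side-chain carboxylic acid.
Matching residues: Asp11.

11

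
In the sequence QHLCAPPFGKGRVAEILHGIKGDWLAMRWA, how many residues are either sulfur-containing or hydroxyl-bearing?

2

Sulfur-containing: C, M. Hydroxyl-bearing: S, T, Y.
Sulfur-containing residues here: C4, M27 (2).
Hydroxyl-bearing residues here: none (0).
The two groups share no amino acid, so total = 2 + 0 = 2.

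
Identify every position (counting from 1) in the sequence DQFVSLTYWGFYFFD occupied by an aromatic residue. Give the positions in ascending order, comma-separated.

Phenylalanine (F), tryptophan (W), and tyrosine (Y) have aromatic ring side chains.
Matching residues: F3, Y8, W9, F11, Y12, F13, F14.

3, 8, 9, 11, 12, 13, 14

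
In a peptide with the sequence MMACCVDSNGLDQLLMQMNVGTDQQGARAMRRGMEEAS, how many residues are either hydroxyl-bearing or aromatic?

3

Hydroxyl-bearing: S, T, Y. Aromatic: F, W, Y.
Hydroxyl-bearing residues here: S8, T22, S38 (3).
Aromatic residues here: none (0).
(Y belongs to both groups, but none appear in this sequence.) Total = 3 + 0 = 3.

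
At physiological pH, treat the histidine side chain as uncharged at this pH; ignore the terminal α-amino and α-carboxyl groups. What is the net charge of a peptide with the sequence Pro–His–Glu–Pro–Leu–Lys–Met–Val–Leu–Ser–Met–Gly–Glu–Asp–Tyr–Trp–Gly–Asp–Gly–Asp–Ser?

-4

Near pH 7.4, K and R contribute +1 each, D and E contribute −1 each, and every other side chain (His included, as stated) is uncharged.
Positive (K, R): Lys6 → +1.
Negative (D, E): Glu3, Glu13, Asp14, Asp18, Asp20 → −5.
Net charge = (+1) + (−5) = −4.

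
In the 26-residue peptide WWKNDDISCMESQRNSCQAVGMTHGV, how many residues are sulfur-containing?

The sulfur-bearing residues are cysteine (–SH) and methionine (–S–CH₃).
Matching residues: C9, M10, C17, M22.

4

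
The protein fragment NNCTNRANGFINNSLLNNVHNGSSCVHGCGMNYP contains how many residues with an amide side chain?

10

The amide-side-chain residues are Asn (N) and Gln (Q).
Matching residues: N1, N2, N5, N8, N12, N13, N17, N18, N21, N32.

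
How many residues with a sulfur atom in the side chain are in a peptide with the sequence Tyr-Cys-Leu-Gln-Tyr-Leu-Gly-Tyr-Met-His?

2

The sulfur-bearing residues are cysteine (–SH) and methionine (–S–CH₃).
Matching residues: Cys2, Met9.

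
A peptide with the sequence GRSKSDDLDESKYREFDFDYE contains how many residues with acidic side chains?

8

Aspartate (D) and glutamate (E) have carboxylic-acid side chains and are the acidic amino acids.
Matching residues: D6, D7, D9, E10, E15, D17, D19, E21.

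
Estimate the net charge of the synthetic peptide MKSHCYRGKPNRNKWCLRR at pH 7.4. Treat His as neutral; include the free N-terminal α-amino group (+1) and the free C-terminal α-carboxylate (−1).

At pH ~7.4 the Lys and Arg side chains are protonated (+1), the Asp and Glu side chains are deprotonated (−1), and with His taken as neutral all other side chains carry no charge.
Positive (K, R): K2, R7, K9, R12, K14, R18, R19 → +7.
Negative (D, E): none → −0.
The N-terminus (+1) and C-terminus (−1) cancel.
Net charge = (+7) + (−0) = +7.

+7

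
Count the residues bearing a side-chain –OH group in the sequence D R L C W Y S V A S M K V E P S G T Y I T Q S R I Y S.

10

Serine (S), threonine (T), and tyrosine (Y) each carry a hydroxyl group on the side chain.
Matching residues: Y6, S7, S10, S16, T18, Y19, T21, S23, Y26, S27.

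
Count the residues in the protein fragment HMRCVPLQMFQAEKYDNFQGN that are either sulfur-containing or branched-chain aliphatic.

5

Sulfur-containing: C, M. Branched-chain aliphatic: I, L, V.
Sulfur-containing residues here: M2, C4, M9 (3).
Branched-chain aliphatic residues here: V5, L7 (2).
The two groups share no amino acid, so total = 3 + 2 = 5.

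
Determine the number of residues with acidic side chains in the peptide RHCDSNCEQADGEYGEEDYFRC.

The acidic residues are Asp (D) and Glu (E), whose side chains end in a carboxylate group.
Matching residues: D4, E8, D11, E13, E16, E17, D18.

7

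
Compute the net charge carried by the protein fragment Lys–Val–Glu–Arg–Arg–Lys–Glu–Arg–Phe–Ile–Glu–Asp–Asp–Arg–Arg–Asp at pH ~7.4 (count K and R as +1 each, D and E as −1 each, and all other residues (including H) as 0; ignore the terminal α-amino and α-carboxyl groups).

Positive (K, R): Lys1, Arg4, Arg5, Lys6, Arg8, Arg14, Arg15 → +7.
Negative (D, E): Glu3, Glu7, Glu11, Asp12, Asp13, Asp16 → −6.
Net charge = (+7) + (−6) = +1.

+1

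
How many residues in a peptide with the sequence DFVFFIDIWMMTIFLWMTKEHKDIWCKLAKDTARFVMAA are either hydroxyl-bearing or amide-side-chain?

Hydroxyl-bearing: S, T, Y. Amide-side-chain: N, Q.
Hydroxyl-bearing residues here: T12, T18, T32 (3).
Amide-side-chain residues here: none (0).
The two groups share no amino acid, so total = 3 + 0 = 3.

3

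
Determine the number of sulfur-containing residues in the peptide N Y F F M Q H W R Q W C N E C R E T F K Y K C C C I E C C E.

8

Cysteine (C, thiol) and methionine (M, thioether) are the two sulfur-containing amino acids.
Matching residues: M5, C12, C15, C23, C24, C25, C28, C29.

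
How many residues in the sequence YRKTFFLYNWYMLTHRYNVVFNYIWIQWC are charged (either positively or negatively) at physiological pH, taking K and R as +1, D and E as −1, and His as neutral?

Charged side chains at pH ~7.4: K, R (positive); D, E (negative).
Matching residues: R2, K3, R16.

3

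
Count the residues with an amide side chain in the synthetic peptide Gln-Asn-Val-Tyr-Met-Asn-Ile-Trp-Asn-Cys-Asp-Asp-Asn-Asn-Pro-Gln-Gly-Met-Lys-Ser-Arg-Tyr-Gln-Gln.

Only N (asparagine) and Q (glutamine) carry a side-chain carboxamide.
Matching residues: Gln1, Asn2, Asn6, Asn9, Asn13, Asn14, Gln16, Gln23, Gln24.

9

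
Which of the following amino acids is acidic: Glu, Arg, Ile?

Only D (aspartate) and E (glutamate) carry a side-chain carboxylic acid.
Of the listed options, only Glu belongs to this group.

Glu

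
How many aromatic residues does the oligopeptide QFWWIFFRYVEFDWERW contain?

9

Phenylalanine (F), tryptophan (W), and tyrosine (Y) have aromatic ring side chains.
Matching residues: F2, W3, W4, F6, F7, Y9, F12, W14, W17.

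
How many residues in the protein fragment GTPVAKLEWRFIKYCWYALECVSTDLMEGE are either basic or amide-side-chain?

Basic: H, K, R. Amide-side-chain: N, Q.
Basic residues here: K6, R10, K13 (3).
Amide-side-chain residues here: none (0).
The two groups share no amino acid, so total = 3 + 0 = 3.

3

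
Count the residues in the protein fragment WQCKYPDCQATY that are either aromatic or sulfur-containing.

Aromatic: F, W, Y. Sulfur-containing: C, M.
Aromatic residues here: W1, Y5, Y12 (3).
Sulfur-containing residues here: C3, C8 (2).
The two groups share no amino acid, so total = 3 + 2 = 5.

5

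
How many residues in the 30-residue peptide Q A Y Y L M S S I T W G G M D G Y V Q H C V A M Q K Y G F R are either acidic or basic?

Acidic: D, E. Basic: H, K, R.
Acidic residues here: D15 (1).
Basic residues here: H20, K26, R30 (3).
The two groups share no amino acid, so total = 1 + 3 = 4.

4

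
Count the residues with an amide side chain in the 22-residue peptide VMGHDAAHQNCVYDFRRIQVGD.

3

The amide-side-chain residues are Asn (N) and Gln (Q).
Matching residues: Q9, N10, Q19.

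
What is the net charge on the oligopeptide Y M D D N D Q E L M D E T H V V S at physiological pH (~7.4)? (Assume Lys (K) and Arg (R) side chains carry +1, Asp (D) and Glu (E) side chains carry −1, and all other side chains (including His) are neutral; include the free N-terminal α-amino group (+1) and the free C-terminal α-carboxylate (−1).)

-6

Positive (K, R): none → +0.
Negative (D, E): D3, D4, D6, E8, D11, E12 → −6.
The N-terminus (+1) and C-terminus (−1) cancel.
Net charge = (+0) + (−6) = −6.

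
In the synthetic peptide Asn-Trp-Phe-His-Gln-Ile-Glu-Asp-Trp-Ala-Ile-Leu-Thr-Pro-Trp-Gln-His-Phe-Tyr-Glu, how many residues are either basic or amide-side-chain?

5

Basic: H, K, R. Amide-side-chain: N, Q.
Basic residues here: His4, His17 (2).
Amide-side-chain residues here: Asn1, Gln5, Gln16 (3).
The two groups share no amino acid, so total = 2 + 3 = 5.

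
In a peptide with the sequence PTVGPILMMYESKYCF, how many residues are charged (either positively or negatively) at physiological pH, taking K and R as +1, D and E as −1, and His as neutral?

2

Charged side chains at pH ~7.4: K, R (positive); D, E (negative).
Matching residues: E11, K13.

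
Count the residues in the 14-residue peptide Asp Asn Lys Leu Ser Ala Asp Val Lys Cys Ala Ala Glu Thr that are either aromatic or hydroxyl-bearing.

Aromatic: F, W, Y. Hydroxyl-bearing: S, T, Y.
Aromatic residues here: none (0).
Hydroxyl-bearing residues here: Ser5, Thr14 (2).
(Y belongs to both groups, but none appear in this sequence.) Total = 0 + 2 = 2.

2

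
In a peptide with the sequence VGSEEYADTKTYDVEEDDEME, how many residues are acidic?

10

Aspartate (D) and glutamate (E) have carboxylic-acid side chains and are the acidic amino acids.
Matching residues: E4, E5, D8, D13, E15, E16, D17, D18, E19, E21.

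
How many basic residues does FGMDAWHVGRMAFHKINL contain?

4

The basic amino acids are Lys (K), Arg (R), and His (H).
Matching residues: H7, R10, H14, K15.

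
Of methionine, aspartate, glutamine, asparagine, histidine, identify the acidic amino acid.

The acidic residues are Asp (D) and Glu (E), whose side chains end in a carboxylate group.
Of the listed options, only aspartate belongs to this group.

aspartate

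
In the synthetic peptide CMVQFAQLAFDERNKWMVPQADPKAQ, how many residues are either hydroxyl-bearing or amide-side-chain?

5

Hydroxyl-bearing: S, T, Y. Amide-side-chain: N, Q.
Hydroxyl-bearing residues here: none (0).
Amide-side-chain residues here: Q4, Q7, N14, Q20, Q26 (5).
The two groups share no amino acid, so total = 0 + 5 = 5.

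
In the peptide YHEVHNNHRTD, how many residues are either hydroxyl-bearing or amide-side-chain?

4

Hydroxyl-bearing: S, T, Y. Amide-side-chain: N, Q.
Hydroxyl-bearing residues here: Y1, T10 (2).
Amide-side-chain residues here: N6, N7 (2).
The two groups share no amino acid, so total = 2 + 2 = 4.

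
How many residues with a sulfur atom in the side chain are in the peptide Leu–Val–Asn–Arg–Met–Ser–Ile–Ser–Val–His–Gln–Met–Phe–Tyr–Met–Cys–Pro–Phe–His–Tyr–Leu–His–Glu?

4

The sulfur-bearing residues are cysteine (–SH) and methionine (–S–CH₃).
Matching residues: Met5, Met12, Met15, Cys16.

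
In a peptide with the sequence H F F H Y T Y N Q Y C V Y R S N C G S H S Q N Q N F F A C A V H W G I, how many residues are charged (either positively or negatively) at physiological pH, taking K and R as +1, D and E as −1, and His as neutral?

Charged side chains at pH ~7.4: K, R (positive); D, E (negative).
Matching residues: R14.

1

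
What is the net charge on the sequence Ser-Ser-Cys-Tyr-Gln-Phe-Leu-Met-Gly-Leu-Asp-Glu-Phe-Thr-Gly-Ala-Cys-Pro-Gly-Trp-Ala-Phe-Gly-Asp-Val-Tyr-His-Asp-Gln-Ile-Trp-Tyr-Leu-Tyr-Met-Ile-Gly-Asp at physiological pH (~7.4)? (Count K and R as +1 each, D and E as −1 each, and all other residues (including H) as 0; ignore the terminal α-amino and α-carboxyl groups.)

Positive (K, R): none → +0.
Negative (D, E): Asp11, Glu12, Asp24, Asp28, Asp38 → −5.
Net charge = (+0) + (−5) = −5.

-5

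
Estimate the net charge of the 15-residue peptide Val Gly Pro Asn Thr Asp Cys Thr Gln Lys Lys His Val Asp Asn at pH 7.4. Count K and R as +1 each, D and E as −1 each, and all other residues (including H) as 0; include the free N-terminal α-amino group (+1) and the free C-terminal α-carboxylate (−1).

Positive (K, R): Lys10, Lys11 → +2.
Negative (D, E): Asp6, Asp14 → −2.
The N-terminus (+1) and C-terminus (−1) cancel.
Net charge = (+2) + (−2) = 0.

0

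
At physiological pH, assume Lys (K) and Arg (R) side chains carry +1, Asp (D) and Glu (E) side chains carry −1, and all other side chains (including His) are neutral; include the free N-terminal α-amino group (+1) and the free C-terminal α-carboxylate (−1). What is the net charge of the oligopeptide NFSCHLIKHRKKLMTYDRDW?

Positive (K, R): K8, R10, K11, K12, R18 → +5.
Negative (D, E): D17, D19 → −2.
The N-terminus (+1) and C-terminus (−1) cancel.
Net charge = (+5) + (−2) = +3.

+3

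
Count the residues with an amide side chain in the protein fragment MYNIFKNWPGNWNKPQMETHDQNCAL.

Asparagine (N) and glutamine (Q) have uncharged amide side chains.
Matching residues: N3, N7, N11, N13, Q16, Q22, N23.

7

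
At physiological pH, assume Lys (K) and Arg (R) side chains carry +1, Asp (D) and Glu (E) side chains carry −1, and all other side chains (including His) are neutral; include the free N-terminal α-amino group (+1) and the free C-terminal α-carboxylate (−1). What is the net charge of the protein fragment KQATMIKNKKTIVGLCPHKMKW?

Positive (K, R): K1, K7, K9, K10, K19, K21 → +6.
Negative (D, E): none → −0.
The N-terminus (+1) and C-terminus (−1) cancel.
Net charge = (+6) + (−0) = +6.

+6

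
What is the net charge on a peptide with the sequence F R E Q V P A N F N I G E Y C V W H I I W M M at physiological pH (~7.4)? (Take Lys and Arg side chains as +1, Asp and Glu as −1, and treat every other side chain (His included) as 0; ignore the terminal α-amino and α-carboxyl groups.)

Positive (K, R): R2 → +1.
Negative (D, E): E3, E13 → −2.
Net charge = (+1) + (−2) = −1.

-1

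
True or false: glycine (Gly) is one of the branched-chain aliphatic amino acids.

False

V, L, and I make up the branched-chain aliphatic group.
Glycine is not in this group.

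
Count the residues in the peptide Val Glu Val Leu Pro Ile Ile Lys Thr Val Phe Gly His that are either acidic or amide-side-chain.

1

Acidic: D, E. Amide-side-chain: N, Q.
Acidic residues here: Glu2 (1).
Amide-side-chain residues here: none (0).
The two groups share no amino acid, so total = 1 + 0 = 1.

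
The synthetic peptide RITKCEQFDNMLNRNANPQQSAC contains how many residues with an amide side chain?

7

Asparagine (N) and glutamine (Q) have uncharged amide side chains.
Matching residues: Q7, N10, N13, N15, N17, Q19, Q20.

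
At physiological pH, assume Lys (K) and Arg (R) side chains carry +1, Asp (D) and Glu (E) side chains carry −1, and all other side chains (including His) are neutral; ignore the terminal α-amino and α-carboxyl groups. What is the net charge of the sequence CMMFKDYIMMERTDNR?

Positive (K, R): K5, R12, R16 → +3.
Negative (D, E): D6, E11, D14 → −3.
Net charge = (+3) + (−3) = 0.

0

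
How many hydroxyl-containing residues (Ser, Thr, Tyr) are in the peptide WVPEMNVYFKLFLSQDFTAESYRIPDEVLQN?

Matching residues: Y8, S14, T18, S21, Y22.

5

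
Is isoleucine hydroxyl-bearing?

Serine (S), threonine (T), and tyrosine (Y) each carry a hydroxyl group on the side chain.
Isoleucine is not in this group.

No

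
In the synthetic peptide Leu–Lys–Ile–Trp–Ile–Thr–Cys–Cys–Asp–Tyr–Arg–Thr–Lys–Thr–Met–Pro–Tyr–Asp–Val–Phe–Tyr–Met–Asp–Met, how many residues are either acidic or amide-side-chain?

3

Acidic: D, E. Amide-side-chain: N, Q.
Acidic residues here: Asp9, Asp18, Asp23 (3).
Amide-side-chain residues here: none (0).
The two groups share no amino acid, so total = 3 + 0 = 3.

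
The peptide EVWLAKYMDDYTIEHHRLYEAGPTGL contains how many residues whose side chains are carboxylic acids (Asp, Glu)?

5

Matching residues: E1, D9, D10, E14, E20.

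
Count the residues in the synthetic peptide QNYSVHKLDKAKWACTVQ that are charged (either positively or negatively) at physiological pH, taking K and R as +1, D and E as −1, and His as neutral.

Charged side chains at pH ~7.4: K, R (positive); D, E (negative).
Matching residues: K7, D9, K10, K12.

4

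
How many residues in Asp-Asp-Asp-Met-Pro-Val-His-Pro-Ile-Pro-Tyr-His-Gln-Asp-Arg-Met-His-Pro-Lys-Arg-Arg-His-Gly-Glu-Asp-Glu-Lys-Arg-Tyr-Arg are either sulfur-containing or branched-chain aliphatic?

4

Sulfur-containing: C, M. Branched-chain aliphatic: I, L, V.
Sulfur-containing residues here: Met4, Met16 (2).
Branched-chain aliphatic residues here: Val6, Ile9 (2).
The two groups share no amino acid, so total = 2 + 2 = 4.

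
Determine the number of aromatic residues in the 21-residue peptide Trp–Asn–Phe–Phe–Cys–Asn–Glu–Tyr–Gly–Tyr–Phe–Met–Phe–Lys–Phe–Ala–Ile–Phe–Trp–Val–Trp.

11

F, W, and Y each carry an aromatic ring on the side chain.
Matching residues: Trp1, Phe3, Phe4, Tyr8, Tyr10, Phe11, Phe13, Phe15, Phe18, Trp19, Trp21.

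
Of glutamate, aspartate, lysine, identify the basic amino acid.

Lysine (K), arginine (R), and histidine (H) have basic, nitrogen-containing side chains.
Of the listed options, only lysine belongs to this group.

lysine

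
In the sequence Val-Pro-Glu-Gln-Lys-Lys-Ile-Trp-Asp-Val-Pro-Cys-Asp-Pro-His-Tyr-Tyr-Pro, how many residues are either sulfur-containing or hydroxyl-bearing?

3

Sulfur-containing: C, M. Hydroxyl-bearing: S, T, Y.
Sulfur-containing residues here: Cys12 (1).
Hydroxyl-bearing residues here: Tyr16, Tyr17 (2).
The two groups share no amino acid, so total = 1 + 2 = 3.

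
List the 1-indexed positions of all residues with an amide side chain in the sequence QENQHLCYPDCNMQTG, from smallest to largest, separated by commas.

1, 3, 4, 12, 14

The amide-side-chain residues are Asn (N) and Gln (Q).
Matching residues: Q1, N3, Q4, N12, Q14.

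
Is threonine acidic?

The acidic residues are Asp (D) and Glu (E), whose side chains end in a carboxylate group.
Threonine is not in this group.

No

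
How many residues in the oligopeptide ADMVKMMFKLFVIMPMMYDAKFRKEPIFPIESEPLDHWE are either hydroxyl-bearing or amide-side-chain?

2

Hydroxyl-bearing: S, T, Y. Amide-side-chain: N, Q.
Hydroxyl-bearing residues here: Y18, S32 (2).
Amide-side-chain residues here: none (0).
The two groups share no amino acid, so total = 2 + 0 = 2.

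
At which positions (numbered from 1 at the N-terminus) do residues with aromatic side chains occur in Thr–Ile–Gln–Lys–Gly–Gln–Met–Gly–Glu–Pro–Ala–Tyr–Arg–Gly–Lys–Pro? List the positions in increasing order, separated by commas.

12

Phenylalanine (F), tryptophan (W), and tyrosine (Y) have aromatic ring side chains.
Matching residues: Tyr12.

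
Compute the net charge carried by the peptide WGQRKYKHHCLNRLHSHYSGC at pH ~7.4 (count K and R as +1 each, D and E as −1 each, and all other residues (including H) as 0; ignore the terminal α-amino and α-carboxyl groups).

+4

Positive (K, R): R4, K5, K7, R13 → +4.
Negative (D, E): none → −0.
Net charge = (+4) + (−0) = +4.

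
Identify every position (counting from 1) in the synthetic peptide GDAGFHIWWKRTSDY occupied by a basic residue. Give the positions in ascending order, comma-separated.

The basic amino acids are Lys (K), Arg (R), and His (H).
Matching residues: H6, K10, R11.

6, 10, 11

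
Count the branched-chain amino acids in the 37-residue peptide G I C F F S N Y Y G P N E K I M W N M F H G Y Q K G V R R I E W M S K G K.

4

Valine (V), leucine (L), and isoleucine (I) are the branched-chain amino acids.
Matching residues: I2, I15, V27, I30.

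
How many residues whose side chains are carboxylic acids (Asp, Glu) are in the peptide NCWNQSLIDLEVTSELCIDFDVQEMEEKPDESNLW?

Matching residues: D9, E11, E15, D19, D21, E24, E26, E27, D30, E31.

10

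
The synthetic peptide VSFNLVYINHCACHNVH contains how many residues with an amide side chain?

Asparagine (N) and glutamine (Q) have uncharged amide side chains.
Matching residues: N4, N9, N15.

3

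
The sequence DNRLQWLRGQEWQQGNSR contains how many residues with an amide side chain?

Asparagine (N) and glutamine (Q) have uncharged amide side chains.
Matching residues: N2, Q5, Q10, Q13, Q14, N16.

6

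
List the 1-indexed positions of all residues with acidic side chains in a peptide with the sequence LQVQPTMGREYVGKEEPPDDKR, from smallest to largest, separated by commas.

Aspartate (D) and glutamate (E) have carboxylic-acid side chains and are the acidic amino acids.
Matching residues: E10, E15, E16, D19, D20.

10, 15, 16, 19, 20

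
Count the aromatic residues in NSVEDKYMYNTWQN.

The aromatic amino acids are Phe (F, benzyl), Trp (W, indole), and Tyr (Y, phenol).
Matching residues: Y7, Y9, W12.

3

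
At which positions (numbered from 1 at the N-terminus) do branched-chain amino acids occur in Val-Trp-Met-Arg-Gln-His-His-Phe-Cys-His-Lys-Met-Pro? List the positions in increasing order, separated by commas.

Valine (V), leucine (L), and isoleucine (I) are the branched-chain amino acids.
Matching residues: Val1.

1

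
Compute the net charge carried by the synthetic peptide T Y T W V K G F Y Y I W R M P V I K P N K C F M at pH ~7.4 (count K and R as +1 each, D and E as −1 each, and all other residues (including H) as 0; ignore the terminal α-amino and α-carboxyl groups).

Positive (K, R): K6, R13, K18, K21 → +4.
Negative (D, E): none → −0.
Net charge = (+4) + (−0) = +4.

+4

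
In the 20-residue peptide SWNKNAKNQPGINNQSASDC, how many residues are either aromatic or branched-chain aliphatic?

Aromatic: F, W, Y. Branched-chain aliphatic: I, L, V.
Aromatic residues here: W2 (1).
Branched-chain aliphatic residues here: I12 (1).
The two groups share no amino acid, so total = 1 + 1 = 2.

2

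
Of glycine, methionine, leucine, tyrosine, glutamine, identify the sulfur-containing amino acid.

methionine

The sulfur-bearing residues are cysteine (–SH) and methionine (–S–CH₃).
Of the listed options, only methionine belongs to this group.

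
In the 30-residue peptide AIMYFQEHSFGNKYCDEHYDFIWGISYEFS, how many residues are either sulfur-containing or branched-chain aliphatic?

Sulfur-containing: C, M. Branched-chain aliphatic: I, L, V.
Sulfur-containing residues here: M3, C15 (2).
Branched-chain aliphatic residues here: I2, I22, I25 (3).
The two groups share no amino acid, so total = 2 + 3 = 5.

5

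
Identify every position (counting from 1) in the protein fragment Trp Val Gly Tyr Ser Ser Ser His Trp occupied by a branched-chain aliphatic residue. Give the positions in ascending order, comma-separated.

2

V, L, and I make up the branched-chain aliphatic group.
Matching residues: Val2.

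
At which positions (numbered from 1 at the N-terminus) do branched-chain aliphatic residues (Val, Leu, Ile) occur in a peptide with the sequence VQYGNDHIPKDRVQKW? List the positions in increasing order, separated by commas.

Matching residues: V1, I8, V13.

1, 8, 13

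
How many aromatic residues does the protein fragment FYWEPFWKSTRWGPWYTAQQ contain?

8

Phenylalanine (F), tryptophan (W), and tyrosine (Y) have aromatic ring side chains.
Matching residues: F1, Y2, W3, F6, W7, W12, W15, Y16.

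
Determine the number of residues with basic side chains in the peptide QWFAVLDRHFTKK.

Lysine (K), arginine (R), and histidine (H) have basic, nitrogen-containing side chains.
Matching residues: R8, H9, K12, K13.

4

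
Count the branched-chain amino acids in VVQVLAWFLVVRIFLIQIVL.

V, L, and I make up the branched-chain aliphatic group.
Matching residues: V1, V2, V4, L5, L9, V10, V11, I13, L15, I16, I18, V19, L20.

13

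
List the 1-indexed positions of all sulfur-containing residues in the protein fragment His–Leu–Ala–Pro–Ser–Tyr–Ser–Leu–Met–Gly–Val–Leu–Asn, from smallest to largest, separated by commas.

The sulfur-bearing residues are cysteine (–SH) and methionine (–S–CH₃).
Matching residues: Met9.

9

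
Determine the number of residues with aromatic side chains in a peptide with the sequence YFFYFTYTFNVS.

7

Phenylalanine (F), tryptophan (W), and tyrosine (Y) have aromatic ring side chains.
Matching residues: Y1, F2, F3, Y4, F5, Y7, F9.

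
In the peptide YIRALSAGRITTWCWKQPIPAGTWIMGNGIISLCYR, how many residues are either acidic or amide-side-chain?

Acidic: D, E. Amide-side-chain: N, Q.
Acidic residues here: none (0).
Amide-side-chain residues here: Q17, N28 (2).
The two groups share no amino acid, so total = 0 + 2 = 2.

2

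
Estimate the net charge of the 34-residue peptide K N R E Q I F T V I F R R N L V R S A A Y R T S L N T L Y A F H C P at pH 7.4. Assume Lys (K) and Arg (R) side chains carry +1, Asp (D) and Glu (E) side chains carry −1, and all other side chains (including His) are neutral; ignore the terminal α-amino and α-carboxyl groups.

+5

Positive (K, R): K1, R3, R12, R13, R17, R22 → +6.
Negative (D, E): E4 → −1.
Net charge = (+6) + (−1) = +5.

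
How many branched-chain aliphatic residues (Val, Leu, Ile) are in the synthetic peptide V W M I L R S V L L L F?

7

Matching residues: V1, I4, L5, V8, L9, L10, L11.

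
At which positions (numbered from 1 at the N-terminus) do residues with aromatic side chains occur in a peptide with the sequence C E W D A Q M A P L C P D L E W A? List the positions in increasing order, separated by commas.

3, 16

The aromatic amino acids are Phe (F, benzyl), Trp (W, indole), and Tyr (Y, phenol).
Matching residues: W3, W16.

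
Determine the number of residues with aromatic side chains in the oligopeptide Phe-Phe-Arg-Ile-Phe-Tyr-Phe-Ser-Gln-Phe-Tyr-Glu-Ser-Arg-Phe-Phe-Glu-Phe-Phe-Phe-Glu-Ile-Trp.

13

F, W, and Y each carry an aromatic ring on the side chain.
Matching residues: Phe1, Phe2, Phe5, Tyr6, Phe7, Phe10, Tyr11, Phe15, Phe16, Phe18, Phe19, Phe20, Trp23.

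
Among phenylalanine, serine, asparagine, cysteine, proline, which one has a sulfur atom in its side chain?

cysteine

The sulfur-bearing residues are cysteine (–SH) and methionine (–S–CH₃).
Of the listed options, only cysteine belongs to this group.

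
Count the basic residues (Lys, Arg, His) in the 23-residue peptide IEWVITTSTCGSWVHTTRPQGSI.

Matching residues: H15, R18.

2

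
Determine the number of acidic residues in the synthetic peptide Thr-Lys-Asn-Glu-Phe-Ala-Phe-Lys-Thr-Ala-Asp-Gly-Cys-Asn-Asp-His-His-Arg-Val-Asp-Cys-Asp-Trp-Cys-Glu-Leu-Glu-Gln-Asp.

8

Aspartate (D) and glutamate (E) have carboxylic-acid side chains and are the acidic amino acids.
Matching residues: Glu4, Asp11, Asp15, Asp20, Asp22, Glu25, Glu27, Asp29.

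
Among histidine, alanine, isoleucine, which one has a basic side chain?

histidine

Lysine (K), arginine (R), and histidine (H) have basic, nitrogen-containing side chains.
Of the listed options, only histidine belongs to this group.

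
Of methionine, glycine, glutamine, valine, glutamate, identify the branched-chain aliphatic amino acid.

valine

V, L, and I make up the branched-chain aliphatic group.
Of the listed options, only valine belongs to this group.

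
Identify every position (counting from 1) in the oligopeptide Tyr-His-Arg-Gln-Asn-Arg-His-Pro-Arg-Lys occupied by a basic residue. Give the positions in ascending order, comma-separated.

Lysine (K), arginine (R), and histidine (H) have basic, nitrogen-containing side chains.
Matching residues: His2, Arg3, Arg6, His7, Arg9, Lys10.

2, 3, 6, 7, 9, 10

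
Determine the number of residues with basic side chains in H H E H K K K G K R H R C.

Lysine (K), arginine (R), and histidine (H) have basic, nitrogen-containing side chains.
Matching residues: H1, H2, H4, K5, K6, K7, K9, R10, H11, R12.

10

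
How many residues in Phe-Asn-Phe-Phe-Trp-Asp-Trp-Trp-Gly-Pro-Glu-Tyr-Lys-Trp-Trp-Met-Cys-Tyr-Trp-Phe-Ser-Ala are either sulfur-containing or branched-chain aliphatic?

2

Sulfur-containing: C, M. Branched-chain aliphatic: I, L, V.
Sulfur-containing residues here: Met16, Cys17 (2).
Branched-chain aliphatic residues here: none (0).
The two groups share no amino acid, so total = 2 + 0 = 2.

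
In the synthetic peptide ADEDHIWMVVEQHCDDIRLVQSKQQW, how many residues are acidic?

6

The acidic residues are Asp (D) and Glu (E), whose side chains end in a carboxylate group.
Matching residues: D2, E3, D4, E11, D15, D16.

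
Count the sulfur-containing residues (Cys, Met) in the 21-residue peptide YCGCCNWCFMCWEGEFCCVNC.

Matching residues: C2, C4, C5, C8, M10, C11, C17, C18, C21.

9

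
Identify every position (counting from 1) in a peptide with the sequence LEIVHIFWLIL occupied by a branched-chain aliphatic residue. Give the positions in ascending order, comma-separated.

V, L, and I make up the branched-chain aliphatic group.
Matching residues: L1, I3, V4, I6, L9, I10, L11.

1, 3, 4, 6, 9, 10, 11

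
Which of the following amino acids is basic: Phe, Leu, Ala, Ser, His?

His

The basic amino acids are Lys (K), Arg (R), and His (H).
Of the listed options, only His belongs to this group.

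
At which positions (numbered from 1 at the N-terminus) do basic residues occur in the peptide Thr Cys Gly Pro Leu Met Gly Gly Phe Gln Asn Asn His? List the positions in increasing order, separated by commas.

13

The basic amino acids are Lys (K), Arg (R), and His (H).
Matching residues: His13.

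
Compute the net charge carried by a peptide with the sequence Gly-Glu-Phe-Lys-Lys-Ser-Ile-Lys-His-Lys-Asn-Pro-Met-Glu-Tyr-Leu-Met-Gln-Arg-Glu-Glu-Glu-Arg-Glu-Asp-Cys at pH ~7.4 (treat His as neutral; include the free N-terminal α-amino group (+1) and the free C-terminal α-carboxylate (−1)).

-1

At pH ~7.4 the Lys and Arg side chains are protonated (+1), the Asp and Glu side chains are deprotonated (−1), and with His taken as neutral all other side chains carry no charge.
Positive (K, R): Lys4, Lys5, Lys8, Lys10, Arg19, Arg23 → +6.
Negative (D, E): Glu2, Glu14, Glu20, Glu21, Glu22, Glu24, Asp25 → −7.
The N-terminus (+1) and C-terminus (−1) cancel.
Net charge = (+6) + (−7) = −1.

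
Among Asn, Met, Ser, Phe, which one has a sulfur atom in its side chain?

Only Cys (C) and Met (M) have a sulfur atom in the side chain.
Of the listed options, only Met belongs to this group.

Met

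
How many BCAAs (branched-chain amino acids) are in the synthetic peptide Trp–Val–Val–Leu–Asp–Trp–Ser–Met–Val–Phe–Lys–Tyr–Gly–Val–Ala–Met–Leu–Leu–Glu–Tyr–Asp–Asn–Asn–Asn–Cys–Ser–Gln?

7

The BCAAs are Val, Leu, and Ile — aliphatic side chains with a branch point.
Matching residues: Val2, Val3, Leu4, Val9, Val14, Leu17, Leu18.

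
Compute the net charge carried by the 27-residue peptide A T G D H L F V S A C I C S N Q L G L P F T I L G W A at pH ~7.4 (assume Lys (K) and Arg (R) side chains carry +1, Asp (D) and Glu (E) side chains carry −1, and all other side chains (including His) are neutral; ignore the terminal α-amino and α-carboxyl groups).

-1

Positive (K, R): none → +0.
Negative (D, E): D4 → −1.
Net charge = (+0) + (−1) = −1.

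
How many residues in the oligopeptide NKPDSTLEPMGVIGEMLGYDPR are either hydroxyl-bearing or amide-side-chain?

4

Hydroxyl-bearing: S, T, Y. Amide-side-chain: N, Q.
Hydroxyl-bearing residues here: S5, T6, Y19 (3).
Amide-side-chain residues here: N1 (1).
The two groups share no amino acid, so total = 3 + 1 = 4.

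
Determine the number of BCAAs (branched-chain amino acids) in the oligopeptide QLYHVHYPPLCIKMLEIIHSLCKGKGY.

8

Valine (V), leucine (L), and isoleucine (I) are the branched-chain amino acids.
Matching residues: L2, V5, L10, I12, L15, I17, I18, L21.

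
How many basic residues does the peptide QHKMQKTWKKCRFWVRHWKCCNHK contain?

11

K, R, and H are the three residues with basic side chains (ε-amine, guanidinium, and imidazole respectively).
Matching residues: H2, K3, K6, K9, K10, R12, R16, H17, K19, H23, K24.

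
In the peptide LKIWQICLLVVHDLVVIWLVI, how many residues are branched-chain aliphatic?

14

The BCAAs are Val, Leu, and Ile — aliphatic side chains with a branch point.
Matching residues: L1, I3, I6, L8, L9, V10, V11, L14, V15, V16, I17, L19, V20, I21.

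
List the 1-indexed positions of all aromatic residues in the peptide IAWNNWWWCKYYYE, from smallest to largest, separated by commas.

The aromatic amino acids are Phe (F, benzyl), Trp (W, indole), and Tyr (Y, phenol).
Matching residues: W3, W6, W7, W8, Y11, Y12, Y13.

3, 6, 7, 8, 11, 12, 13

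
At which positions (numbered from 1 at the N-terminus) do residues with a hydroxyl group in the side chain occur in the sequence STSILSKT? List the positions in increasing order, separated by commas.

The –OH-bearing residues are Ser, Thr (aliphatic alcohols), and Tyr (phenol).
Matching residues: S1, T2, S3, S6, T8.

1, 2, 3, 6, 8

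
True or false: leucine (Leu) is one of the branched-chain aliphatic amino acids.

True

The BCAAs are Val, Leu, and Ile — aliphatic side chains with a branch point.
Leucine is in this group.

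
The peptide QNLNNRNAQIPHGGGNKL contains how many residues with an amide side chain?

7

Asparagine (N) and glutamine (Q) have uncharged amide side chains.
Matching residues: Q1, N2, N4, N5, N7, Q9, N16.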